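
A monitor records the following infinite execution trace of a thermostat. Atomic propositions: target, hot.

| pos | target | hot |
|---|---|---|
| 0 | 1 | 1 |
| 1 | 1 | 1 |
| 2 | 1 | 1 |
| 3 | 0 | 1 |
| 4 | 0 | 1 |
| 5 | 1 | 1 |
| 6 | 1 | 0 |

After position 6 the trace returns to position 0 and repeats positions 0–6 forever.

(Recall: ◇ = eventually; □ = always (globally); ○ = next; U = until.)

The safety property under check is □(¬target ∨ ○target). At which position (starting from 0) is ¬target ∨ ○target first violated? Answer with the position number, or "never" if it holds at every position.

Check ¬target ∨ ○target at each position in order: 0 ✓, 1 ✓.
At position 2 the labels are {hot, target} and the next position 3 has {hot}, so ¬target ∨ ○target is false there. This is the first violation.

2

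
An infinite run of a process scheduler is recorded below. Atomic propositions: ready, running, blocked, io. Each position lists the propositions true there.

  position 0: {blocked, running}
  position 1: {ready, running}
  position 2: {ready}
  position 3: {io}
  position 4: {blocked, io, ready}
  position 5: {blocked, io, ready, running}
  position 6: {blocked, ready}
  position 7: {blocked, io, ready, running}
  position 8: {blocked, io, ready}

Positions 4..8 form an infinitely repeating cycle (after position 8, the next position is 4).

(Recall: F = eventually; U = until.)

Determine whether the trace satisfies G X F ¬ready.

Violated

X F ¬ready must hold at every position from 0 onward. It fails at position 3, so G X F ¬ready is false.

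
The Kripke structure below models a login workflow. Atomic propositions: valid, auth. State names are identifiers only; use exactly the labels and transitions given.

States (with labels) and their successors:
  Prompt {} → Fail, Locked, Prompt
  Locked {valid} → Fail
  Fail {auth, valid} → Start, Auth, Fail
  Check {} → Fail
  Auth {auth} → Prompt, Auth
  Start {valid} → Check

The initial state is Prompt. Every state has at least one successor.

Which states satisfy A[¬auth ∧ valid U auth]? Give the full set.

States satisfying ¬auth ∧ valid: {Locked, Start}.
States satisfying auth: {Fail, Auth}.
States satisfying A[¬auth ∧ valid U auth]: {Locked, Fail, Auth}.

{Locked, Fail, Auth}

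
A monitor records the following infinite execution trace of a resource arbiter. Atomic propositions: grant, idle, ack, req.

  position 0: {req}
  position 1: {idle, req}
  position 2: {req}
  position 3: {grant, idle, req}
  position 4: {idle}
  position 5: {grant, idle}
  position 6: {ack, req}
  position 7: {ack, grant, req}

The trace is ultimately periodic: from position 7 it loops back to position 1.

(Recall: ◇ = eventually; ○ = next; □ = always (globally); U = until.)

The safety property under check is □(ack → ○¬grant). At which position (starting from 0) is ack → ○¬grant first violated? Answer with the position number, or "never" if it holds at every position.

Check ack → ○¬grant at each position in order: 0 ✓, 1 ✓, 2 ✓, 3 ✓, 4 ✓, 5 ✓.
At position 6 the labels are {ack, req} and the next position 7 has {ack, grant, req}, so ack → ○¬grant is false there. This is the first violation.

6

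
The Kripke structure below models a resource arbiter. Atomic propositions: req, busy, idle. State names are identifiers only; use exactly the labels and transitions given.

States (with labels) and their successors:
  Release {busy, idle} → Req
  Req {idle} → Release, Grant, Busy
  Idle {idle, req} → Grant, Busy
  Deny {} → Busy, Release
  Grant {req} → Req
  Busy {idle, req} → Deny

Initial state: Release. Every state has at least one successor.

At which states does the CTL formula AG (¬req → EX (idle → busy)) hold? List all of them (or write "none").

States satisfying ¬req → EX (idle → busy): {Req, Idle, Deny, Grant, Busy}.
States satisfying AG (¬req → EX (idle → busy)): ∅.

none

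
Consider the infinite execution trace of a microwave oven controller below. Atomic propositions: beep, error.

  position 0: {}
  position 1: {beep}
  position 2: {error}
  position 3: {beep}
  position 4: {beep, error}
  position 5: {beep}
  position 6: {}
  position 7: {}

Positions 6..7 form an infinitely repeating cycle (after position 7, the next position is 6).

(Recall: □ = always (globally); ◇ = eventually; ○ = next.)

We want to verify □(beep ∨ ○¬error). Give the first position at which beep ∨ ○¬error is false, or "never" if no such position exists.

never

beep ∨ ○¬error holds at every position 0..7, and those are all the positions the trace ever visits, so the invariant □(beep ∨ ○¬error) is never violated.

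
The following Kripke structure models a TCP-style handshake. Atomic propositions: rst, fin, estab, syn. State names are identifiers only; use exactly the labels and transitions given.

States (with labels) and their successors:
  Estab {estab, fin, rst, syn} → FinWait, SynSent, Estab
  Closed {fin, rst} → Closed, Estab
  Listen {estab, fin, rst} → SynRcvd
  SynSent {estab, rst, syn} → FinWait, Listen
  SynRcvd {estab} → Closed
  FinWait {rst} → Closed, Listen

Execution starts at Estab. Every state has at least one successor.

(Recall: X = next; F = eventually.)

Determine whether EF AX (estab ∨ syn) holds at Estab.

Holds

States satisfying AX (estab ∨ syn): {Listen}.
States satisfying EF AX (estab ∨ syn): {Estab, Closed, Listen, SynSent, SynRcvd, FinWait}.
Some path from Estab reaches a state where AX (estab ∨ syn) holds.
Estab ∈ Sat(EF AX (estab ∨ syn)).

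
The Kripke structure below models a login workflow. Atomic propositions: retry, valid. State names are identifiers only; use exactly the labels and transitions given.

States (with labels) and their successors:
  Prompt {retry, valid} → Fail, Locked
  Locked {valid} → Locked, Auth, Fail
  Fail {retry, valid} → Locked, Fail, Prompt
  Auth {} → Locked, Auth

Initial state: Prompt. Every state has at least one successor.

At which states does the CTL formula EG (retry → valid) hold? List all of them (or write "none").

States satisfying retry → valid: {Prompt, Locked, Fail, Auth}.
States satisfying EG (retry → valid): {Prompt, Locked, Fail, Auth}.

{Prompt, Locked, Fail, Auth}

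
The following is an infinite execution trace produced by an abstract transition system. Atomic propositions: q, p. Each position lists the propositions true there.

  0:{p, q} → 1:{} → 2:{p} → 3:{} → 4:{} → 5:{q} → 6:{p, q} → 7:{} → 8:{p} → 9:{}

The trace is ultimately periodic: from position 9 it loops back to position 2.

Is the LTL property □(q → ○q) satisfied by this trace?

No

q → ○q must hold at every position from 0 onward. It fails at position 0, so □(q → ○q) is false.
Positions where q holds: 0, 5, 6.
Check ○q at each: 0→fails, 5→ok, 6→fails.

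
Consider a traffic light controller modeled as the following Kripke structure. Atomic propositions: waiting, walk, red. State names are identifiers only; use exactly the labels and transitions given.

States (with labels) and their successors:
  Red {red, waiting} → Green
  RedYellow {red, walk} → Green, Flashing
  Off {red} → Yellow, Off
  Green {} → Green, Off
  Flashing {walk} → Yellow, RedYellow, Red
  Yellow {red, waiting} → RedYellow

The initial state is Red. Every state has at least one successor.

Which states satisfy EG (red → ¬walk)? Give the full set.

States satisfying red → ¬walk: {Red, Off, Green, Flashing, Yellow}.
States satisfying EG (red → ¬walk): {Red, Off, Green, Flashing}.

{Red, Off, Green, Flashing}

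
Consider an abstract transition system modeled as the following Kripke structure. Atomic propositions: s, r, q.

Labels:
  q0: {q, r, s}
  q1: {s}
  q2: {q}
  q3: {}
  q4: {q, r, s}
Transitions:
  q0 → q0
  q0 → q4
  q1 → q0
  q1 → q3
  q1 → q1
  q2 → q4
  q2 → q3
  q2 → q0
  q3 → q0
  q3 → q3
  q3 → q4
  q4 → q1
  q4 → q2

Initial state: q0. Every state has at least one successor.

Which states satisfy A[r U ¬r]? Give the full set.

States satisfying r: {q0, q4}.
States satisfying ¬r: {q1, q2, q3}.
States satisfying A[r U ¬r]: {q1, q2, q3, q4}.

{q1, q2, q3, q4}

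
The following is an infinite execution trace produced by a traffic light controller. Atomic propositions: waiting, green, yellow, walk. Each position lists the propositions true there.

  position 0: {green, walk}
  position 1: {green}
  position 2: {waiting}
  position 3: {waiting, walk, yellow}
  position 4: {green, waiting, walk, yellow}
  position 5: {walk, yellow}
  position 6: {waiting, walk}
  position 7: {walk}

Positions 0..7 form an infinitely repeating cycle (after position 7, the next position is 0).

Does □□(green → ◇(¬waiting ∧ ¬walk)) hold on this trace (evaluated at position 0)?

□(green → ◇(¬waiting ∧ ¬walk)) holds at every position 0..7, and those are all positions ever visited, so □□(green → ◇(¬waiting ∧ ¬walk)) holds.

Satisfied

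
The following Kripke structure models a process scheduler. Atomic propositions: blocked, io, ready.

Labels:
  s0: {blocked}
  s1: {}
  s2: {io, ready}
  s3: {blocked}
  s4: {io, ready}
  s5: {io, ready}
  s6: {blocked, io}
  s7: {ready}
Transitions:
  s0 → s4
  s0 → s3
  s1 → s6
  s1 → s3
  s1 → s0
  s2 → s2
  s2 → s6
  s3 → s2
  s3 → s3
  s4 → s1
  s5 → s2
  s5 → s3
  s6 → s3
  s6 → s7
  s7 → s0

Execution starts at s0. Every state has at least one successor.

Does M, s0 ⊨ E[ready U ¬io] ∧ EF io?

States satisfying ready: {s2, s4, s5, s7}.
States satisfying ¬io: {s0, s1, s3, s7}.
States satisfying E[ready U ¬io]: {s0, s1, s3, s4, s5, s7}.
States satisfying io: {s2, s4, s5, s6}.
States satisfying EF io: {s0, s1, s2, s3, s4, s5, s6, s7}.
States satisfying E[ready U ¬io] ∧ EF io: {s0, s1, s3, s4, s5, s7}.
s0 ∈ Sat(E[ready U ¬io] ∧ EF io).

Satisfied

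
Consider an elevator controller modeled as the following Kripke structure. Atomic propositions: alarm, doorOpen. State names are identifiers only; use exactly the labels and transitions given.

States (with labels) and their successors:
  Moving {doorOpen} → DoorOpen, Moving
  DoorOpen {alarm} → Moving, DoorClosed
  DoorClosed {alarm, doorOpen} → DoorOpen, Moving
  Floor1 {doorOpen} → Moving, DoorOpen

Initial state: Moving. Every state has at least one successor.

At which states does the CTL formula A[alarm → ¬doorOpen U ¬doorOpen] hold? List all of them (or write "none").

{DoorOpen}

States satisfying alarm → ¬doorOpen: {Moving, DoorOpen, Floor1}.
States satisfying ¬doorOpen: {DoorOpen}.
States satisfying A[alarm → ¬doorOpen U ¬doorOpen]: {DoorOpen}.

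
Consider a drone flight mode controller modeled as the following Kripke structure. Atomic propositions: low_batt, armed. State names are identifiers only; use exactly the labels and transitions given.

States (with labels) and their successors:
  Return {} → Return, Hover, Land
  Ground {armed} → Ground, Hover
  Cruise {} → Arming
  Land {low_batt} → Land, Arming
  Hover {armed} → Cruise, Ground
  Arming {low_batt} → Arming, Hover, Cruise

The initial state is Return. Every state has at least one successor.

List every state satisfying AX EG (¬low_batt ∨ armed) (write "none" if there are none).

{Ground}

States satisfying EG (¬low_batt ∨ armed): {Return, Ground, Hover}.
States satisfying AX EG (¬low_batt ∨ armed): {Ground}.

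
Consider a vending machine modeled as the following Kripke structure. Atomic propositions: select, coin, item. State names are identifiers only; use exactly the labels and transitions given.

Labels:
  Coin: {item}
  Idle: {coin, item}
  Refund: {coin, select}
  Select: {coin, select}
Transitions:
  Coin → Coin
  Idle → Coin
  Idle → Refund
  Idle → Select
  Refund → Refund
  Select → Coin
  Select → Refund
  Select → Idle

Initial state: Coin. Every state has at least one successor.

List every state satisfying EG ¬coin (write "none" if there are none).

States satisfying ¬coin: {Coin}.
States satisfying EG ¬coin: {Coin}.

{Coin}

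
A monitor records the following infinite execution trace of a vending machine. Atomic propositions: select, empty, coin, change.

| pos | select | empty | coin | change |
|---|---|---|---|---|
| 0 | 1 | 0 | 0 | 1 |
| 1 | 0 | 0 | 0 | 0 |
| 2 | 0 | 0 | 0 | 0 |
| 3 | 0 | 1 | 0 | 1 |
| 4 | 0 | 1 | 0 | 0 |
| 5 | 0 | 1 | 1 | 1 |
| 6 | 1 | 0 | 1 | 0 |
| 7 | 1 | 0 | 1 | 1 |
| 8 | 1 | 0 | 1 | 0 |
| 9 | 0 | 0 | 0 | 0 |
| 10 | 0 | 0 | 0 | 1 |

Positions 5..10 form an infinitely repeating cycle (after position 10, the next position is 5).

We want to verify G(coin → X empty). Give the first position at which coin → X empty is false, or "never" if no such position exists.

Check coin → X empty at each position in order: 0 ✓, 1 ✓, 2 ✓, 3 ✓, 4 ✓.
At position 5 the labels are {change, coin, empty} and the next position 6 has {coin, select}, so coin → X empty is false there. This is the first violation.

5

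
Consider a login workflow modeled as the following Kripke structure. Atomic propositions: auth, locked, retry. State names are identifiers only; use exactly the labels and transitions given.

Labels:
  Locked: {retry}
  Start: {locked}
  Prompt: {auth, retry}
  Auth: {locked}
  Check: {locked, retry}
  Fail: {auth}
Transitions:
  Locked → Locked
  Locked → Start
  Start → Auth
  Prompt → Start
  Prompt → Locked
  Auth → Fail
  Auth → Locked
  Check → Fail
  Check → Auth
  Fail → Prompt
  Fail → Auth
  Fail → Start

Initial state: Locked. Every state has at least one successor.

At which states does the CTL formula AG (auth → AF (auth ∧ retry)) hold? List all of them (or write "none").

none

States satisfying auth → AF (auth ∧ retry): {Locked, Start, Prompt, Auth, Check}.
States satisfying AG (auth → AF (auth ∧ retry)): ∅.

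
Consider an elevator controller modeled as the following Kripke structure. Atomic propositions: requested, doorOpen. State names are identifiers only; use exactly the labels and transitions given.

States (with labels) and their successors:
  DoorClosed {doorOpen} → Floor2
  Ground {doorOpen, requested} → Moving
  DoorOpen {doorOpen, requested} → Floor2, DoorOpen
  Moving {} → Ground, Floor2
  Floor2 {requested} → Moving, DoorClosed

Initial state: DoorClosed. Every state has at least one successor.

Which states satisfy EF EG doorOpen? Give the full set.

{DoorOpen}

States satisfying EG doorOpen: {DoorOpen}.
States satisfying EF EG doorOpen: {DoorOpen}.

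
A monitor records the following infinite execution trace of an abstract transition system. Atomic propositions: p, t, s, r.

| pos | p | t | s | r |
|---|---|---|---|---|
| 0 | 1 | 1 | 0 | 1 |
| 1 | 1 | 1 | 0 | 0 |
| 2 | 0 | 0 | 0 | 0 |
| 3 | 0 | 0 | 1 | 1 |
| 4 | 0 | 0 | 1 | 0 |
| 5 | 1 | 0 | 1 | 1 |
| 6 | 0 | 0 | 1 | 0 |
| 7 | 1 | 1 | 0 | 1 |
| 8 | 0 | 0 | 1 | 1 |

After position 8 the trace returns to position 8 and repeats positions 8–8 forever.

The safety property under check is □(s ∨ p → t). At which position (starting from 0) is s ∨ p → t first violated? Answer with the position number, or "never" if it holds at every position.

3

Check s ∨ p → t at each position in order: 0 ✓, 1 ✓, 2 ✓.
At position 3 the labels are {r, s}, so s ∨ p → t is false there. This is the first violation.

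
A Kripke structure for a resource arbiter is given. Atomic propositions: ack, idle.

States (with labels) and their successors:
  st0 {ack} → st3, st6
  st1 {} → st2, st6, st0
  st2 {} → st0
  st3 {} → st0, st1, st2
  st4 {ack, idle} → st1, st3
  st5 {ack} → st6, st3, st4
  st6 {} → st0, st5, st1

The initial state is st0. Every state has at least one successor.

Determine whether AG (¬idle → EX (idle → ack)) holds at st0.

States satisfying ¬idle → EX (idle → ack): {st0, st1, st2, st3, st4, st5, st6}.
States satisfying AG (¬idle → EX (idle → ack)): {st0, st1, st2, st3, st4, st5, st6}.
Every state reachable from st0 satisfies ¬idle → EX (idle → ack).
st0 ∈ Sat(AG (¬idle → EX (idle → ack))).

Satisfied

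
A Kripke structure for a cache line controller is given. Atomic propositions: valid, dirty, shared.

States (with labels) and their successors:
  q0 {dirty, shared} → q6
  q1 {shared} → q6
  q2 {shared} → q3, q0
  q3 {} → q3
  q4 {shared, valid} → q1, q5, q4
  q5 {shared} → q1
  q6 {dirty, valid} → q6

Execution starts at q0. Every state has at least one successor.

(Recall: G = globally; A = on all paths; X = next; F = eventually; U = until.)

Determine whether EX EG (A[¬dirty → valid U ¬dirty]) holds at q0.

No

States satisfying EG (A[¬dirty → valid U ¬dirty]): {q2, q3, q4}.
States satisfying EX EG (A[¬dirty → valid U ¬dirty]): {q2, q3, q4}.
No suitable path/successor from q0 witnesses the formula.
q0 ∉ Sat(EX EG (A[¬dirty → valid U ¬dirty])).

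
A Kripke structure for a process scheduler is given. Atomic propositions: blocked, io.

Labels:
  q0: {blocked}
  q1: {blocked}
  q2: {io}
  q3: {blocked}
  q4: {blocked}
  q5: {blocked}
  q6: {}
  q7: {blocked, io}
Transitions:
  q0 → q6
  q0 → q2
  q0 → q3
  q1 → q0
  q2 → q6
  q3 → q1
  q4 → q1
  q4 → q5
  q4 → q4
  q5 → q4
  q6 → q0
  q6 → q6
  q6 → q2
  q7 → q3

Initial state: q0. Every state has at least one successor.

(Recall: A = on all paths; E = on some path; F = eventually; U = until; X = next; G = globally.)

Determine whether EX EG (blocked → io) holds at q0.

Holds

States satisfying EG (blocked → io): {q2, q6}.
States satisfying EX EG (blocked → io): {q0, q2, q6}.
q0 ∈ Sat(EX EG (blocked → io)).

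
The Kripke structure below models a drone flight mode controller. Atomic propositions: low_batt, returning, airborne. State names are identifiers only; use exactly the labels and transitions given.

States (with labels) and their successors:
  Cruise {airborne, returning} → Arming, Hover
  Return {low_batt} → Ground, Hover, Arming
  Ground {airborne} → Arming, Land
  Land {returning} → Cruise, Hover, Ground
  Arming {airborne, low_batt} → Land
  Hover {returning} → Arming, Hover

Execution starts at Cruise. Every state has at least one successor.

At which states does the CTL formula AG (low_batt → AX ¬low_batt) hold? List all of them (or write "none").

States satisfying low_batt → AX ¬low_batt: {Cruise, Ground, Land, Arming, Hover}.
States satisfying AG (low_batt → AX ¬low_batt): {Cruise, Ground, Land, Arming, Hover}.

{Cruise, Ground, Land, Arming, Hover}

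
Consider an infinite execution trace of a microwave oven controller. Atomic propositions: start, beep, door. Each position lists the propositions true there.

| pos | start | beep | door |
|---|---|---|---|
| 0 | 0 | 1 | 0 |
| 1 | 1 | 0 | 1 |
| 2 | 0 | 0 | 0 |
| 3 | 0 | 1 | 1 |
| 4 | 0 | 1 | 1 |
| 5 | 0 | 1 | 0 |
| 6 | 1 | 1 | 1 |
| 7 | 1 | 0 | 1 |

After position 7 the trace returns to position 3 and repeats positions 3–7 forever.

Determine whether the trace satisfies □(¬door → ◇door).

¬door → ◇door holds at every position 0..7, and those are all positions ever visited, so □(¬door → ◇door) holds.
Positions where ¬door holds: 0, 2, 5.
Check ◇door at each: 0→ok, 2→ok, 5→ok.

Holds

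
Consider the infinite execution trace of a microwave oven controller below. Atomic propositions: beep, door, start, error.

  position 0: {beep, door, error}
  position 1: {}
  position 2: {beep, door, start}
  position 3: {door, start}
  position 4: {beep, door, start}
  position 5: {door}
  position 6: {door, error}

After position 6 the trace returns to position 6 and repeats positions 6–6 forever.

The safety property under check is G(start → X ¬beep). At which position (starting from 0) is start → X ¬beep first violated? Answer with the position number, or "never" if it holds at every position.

Check start → X ¬beep at each position in order: 0 ✓, 1 ✓, 2 ✓.
At position 3 the labels are {door, start} and the next position 4 has {beep, door, start}, so start → X ¬beep is false there. This is the first violation.

3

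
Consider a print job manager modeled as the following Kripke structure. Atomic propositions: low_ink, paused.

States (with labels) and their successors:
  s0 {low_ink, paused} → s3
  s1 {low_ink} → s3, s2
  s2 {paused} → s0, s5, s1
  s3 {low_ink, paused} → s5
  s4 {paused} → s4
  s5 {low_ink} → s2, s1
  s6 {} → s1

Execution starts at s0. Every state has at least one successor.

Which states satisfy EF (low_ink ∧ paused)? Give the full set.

{s0, s1, s2, s3, s5, s6}

States satisfying low_ink ∧ paused: {s0, s3}.
States satisfying EF (low_ink ∧ paused): {s0, s1, s2, s3, s5, s6}.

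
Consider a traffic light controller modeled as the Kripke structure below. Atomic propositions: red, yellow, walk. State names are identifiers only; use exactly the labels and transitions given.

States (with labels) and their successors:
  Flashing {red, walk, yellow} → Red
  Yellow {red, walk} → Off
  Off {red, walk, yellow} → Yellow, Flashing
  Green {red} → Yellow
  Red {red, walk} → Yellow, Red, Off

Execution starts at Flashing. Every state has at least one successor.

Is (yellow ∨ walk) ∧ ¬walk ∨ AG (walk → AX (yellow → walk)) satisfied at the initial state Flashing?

Satisfied

States satisfying yellow ∨ walk: {Flashing, Yellow, Off, Red}.
States satisfying ¬walk: {Green}.
States satisfying (yellow ∨ walk) ∧ ¬walk: ∅.
States satisfying walk → AX (yellow → walk): {Flashing, Yellow, Off, Green, Red}.
States satisfying AG (walk → AX (yellow → walk)): {Flashing, Yellow, Off, Green, Red}.
States satisfying (yellow ∨ walk) ∧ ¬walk ∨ AG (walk → AX (yellow → walk)): {Flashing, Yellow, Off, Green, Red}.
Flashing ∈ Sat((yellow ∨ walk) ∧ ¬walk ∨ AG (walk → AX (yellow → walk))).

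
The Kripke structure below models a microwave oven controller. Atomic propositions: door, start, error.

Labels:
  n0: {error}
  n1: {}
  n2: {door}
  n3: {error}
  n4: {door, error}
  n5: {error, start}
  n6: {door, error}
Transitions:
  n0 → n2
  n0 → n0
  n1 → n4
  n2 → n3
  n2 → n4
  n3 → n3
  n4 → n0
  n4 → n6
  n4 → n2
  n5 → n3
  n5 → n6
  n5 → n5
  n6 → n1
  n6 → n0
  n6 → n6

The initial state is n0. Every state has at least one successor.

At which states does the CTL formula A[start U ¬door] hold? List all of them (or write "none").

States satisfying start: {n5}.
States satisfying ¬door: {n0, n1, n3, n5}.
States satisfying A[start U ¬door]: {n0, n1, n3, n5}.

{n0, n1, n3, n5}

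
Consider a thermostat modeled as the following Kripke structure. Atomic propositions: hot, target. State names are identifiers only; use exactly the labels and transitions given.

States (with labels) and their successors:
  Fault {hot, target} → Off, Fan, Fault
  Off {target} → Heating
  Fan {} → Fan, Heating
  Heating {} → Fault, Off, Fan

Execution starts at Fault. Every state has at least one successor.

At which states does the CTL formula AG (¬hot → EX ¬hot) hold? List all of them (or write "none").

States satisfying ¬hot → EX ¬hot: {Fault, Off, Fan, Heating}.
States satisfying AG (¬hot → EX ¬hot): {Fault, Off, Fan, Heating}.

{Fault, Off, Fan, Heating}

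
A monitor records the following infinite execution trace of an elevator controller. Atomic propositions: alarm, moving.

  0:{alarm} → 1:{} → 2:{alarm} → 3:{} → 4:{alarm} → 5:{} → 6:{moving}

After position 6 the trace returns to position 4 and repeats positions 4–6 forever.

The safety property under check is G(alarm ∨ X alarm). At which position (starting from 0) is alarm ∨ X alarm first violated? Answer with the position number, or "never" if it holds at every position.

5

Check alarm ∨ X alarm at each position in order: 0 ✓, 1 ✓, 2 ✓, 3 ✓, 4 ✓.
At position 5 the labels are {} and the next position 6 has {moving}, so alarm ∨ X alarm is false there. This is the first violation.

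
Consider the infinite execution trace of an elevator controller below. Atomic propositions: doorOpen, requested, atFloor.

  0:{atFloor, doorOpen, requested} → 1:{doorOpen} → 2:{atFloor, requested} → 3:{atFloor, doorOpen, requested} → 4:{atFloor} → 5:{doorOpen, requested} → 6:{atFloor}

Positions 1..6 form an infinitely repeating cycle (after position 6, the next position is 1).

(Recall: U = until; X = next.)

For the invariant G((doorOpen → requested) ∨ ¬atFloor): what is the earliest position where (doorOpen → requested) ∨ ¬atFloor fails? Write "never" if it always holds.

never

(doorOpen → requested) ∨ ¬atFloor holds at every position 0..6, and those are all the positions the trace ever visits, so the invariant G((doorOpen → requested) ∨ ¬atFloor) is never violated.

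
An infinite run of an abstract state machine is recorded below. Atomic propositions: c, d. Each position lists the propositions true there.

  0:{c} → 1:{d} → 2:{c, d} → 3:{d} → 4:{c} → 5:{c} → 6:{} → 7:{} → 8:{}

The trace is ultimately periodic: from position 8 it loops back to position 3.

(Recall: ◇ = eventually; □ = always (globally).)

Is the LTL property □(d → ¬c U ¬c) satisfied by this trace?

Violated

d → ¬c U ¬c must hold at every position from 0 onward. It fails at position 2, so □(d → ¬c U ¬c) is false.
Positions where d holds: 1, 2, 3.
Check ¬c U ¬c at each: 1→ok, 2→fails, 3→ok.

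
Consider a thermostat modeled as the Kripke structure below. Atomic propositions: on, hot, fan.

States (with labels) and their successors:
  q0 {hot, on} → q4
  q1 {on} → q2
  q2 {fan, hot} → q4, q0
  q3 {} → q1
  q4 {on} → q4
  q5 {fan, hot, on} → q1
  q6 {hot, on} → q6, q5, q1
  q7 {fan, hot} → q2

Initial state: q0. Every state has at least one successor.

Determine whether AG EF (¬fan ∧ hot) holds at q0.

States satisfying EF (¬fan ∧ hot): {q0, q1, q2, q3, q5, q6, q7}.
States satisfying AG EF (¬fan ∧ hot): ∅.
q4 is reachable from q0 and violates EF (¬fan ∧ hot), so AG fails at q0.
q0 ∉ Sat(AG EF (¬fan ∧ hot)).

Violated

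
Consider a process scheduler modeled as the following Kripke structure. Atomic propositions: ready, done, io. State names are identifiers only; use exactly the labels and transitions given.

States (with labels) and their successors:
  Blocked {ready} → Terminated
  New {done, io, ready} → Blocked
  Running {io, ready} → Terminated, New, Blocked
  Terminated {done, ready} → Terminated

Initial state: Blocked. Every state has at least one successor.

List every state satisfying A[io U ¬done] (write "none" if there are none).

{Blocked, New, Running}

States satisfying io: {New, Running}.
States satisfying ¬done: {Blocked, Running}.
States satisfying A[io U ¬done]: {Blocked, New, Running}.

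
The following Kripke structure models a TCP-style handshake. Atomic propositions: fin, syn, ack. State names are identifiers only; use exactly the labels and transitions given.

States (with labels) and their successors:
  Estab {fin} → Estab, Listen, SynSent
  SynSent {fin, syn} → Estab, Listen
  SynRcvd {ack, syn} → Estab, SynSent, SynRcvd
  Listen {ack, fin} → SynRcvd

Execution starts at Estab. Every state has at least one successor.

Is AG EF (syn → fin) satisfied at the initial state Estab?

Satisfied

States satisfying EF (syn → fin): {Estab, SynSent, SynRcvd, Listen}.
States satisfying AG EF (syn → fin): {Estab, SynSent, SynRcvd, Listen}.
Every state reachable from Estab satisfies EF (syn → fin).
Estab ∈ Sat(AG EF (syn → fin)).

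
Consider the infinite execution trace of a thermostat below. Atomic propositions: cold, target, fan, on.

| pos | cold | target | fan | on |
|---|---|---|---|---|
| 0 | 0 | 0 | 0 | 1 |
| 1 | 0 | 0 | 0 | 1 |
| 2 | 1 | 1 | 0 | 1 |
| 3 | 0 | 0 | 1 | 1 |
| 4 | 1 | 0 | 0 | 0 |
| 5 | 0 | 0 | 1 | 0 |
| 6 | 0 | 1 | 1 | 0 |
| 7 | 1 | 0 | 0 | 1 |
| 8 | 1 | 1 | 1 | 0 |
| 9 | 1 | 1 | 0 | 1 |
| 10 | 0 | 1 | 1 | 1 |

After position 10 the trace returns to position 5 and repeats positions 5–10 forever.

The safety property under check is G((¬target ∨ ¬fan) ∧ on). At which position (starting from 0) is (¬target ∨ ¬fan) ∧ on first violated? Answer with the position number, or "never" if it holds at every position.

Check (¬target ∨ ¬fan) ∧ on at each position in order: 0 ✓, 1 ✓, 2 ✓, 3 ✓.
At position 4 the labels are {cold}, so (¬target ∨ ¬fan) ∧ on is false there. This is the first violation.

4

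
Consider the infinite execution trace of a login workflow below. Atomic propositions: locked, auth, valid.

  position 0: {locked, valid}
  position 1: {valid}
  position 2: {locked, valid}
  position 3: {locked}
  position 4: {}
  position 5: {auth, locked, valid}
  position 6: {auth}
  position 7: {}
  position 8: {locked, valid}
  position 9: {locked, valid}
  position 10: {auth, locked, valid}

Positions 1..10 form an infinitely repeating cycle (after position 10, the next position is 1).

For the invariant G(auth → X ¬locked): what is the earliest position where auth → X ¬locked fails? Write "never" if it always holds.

never

auth → X ¬locked holds at every position 0..10, and those are all the positions the trace ever visits, so the invariant G(auth → X ¬locked) is never violated.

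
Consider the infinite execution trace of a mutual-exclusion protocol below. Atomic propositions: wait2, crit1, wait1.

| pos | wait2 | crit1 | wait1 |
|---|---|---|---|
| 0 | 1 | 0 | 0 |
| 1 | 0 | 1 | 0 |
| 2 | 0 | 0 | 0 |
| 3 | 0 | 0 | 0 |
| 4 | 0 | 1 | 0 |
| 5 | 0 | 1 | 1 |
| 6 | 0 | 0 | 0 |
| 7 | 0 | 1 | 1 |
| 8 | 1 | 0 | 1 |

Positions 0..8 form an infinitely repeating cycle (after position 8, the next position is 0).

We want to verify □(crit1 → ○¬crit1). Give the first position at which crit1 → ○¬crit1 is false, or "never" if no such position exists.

Check crit1 → ○¬crit1 at each position in order: 0 ✓, 1 ✓, 2 ✓, 3 ✓.
At position 4 the labels are {crit1} and the next position 5 has {crit1, wait1}, so crit1 → ○¬crit1 is false there. This is the first violation.

4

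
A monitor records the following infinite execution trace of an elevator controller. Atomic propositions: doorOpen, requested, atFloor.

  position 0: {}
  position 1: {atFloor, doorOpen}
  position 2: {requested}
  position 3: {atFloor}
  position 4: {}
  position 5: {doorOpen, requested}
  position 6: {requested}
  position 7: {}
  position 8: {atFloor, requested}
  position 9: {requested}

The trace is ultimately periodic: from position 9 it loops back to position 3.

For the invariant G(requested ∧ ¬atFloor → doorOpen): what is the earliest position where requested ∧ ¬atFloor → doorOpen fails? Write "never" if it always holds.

Check requested ∧ ¬atFloor → doorOpen at each position in order: 0 ✓, 1 ✓.
At position 2 the labels are {requested}, so requested ∧ ¬atFloor → doorOpen is false there. This is the first violation.

2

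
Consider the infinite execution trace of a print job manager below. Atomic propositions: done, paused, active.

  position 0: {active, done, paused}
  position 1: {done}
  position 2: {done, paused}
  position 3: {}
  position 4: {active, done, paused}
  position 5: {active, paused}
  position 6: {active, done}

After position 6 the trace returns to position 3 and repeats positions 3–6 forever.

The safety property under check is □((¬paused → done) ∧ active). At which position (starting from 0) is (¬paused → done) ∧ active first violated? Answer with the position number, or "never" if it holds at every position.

1

Check (¬paused → done) ∧ active at each position in order: 0 ✓.
At position 1 the labels are {done}, so (¬paused → done) ∧ active is false there. This is the first violation.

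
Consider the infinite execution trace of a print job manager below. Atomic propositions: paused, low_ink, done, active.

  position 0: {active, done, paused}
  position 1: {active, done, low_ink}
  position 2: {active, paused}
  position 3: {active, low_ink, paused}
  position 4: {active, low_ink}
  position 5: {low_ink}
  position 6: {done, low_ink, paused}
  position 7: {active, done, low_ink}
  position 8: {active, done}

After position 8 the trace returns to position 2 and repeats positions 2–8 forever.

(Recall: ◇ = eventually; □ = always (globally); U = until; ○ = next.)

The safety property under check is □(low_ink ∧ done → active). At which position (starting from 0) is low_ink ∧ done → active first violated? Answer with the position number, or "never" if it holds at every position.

Check low_ink ∧ done → active at each position in order: 0 ✓, 1 ✓, 2 ✓, 3 ✓, 4 ✓, 5 ✓.
At position 6 the labels are {done, low_ink, paused}, so low_ink ∧ done → active is false there. This is the first violation.

6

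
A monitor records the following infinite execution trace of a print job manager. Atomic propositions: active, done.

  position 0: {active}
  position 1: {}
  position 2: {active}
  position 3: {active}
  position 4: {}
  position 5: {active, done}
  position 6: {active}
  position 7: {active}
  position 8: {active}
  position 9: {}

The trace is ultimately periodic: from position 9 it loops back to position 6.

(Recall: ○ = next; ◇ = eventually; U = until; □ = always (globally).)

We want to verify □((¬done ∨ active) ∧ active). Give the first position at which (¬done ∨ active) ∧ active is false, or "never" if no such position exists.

1

Check (¬done ∨ active) ∧ active at each position in order: 0 ✓.
At position 1 the labels are {}, so (¬done ∨ active) ∧ active is false there. This is the first violation.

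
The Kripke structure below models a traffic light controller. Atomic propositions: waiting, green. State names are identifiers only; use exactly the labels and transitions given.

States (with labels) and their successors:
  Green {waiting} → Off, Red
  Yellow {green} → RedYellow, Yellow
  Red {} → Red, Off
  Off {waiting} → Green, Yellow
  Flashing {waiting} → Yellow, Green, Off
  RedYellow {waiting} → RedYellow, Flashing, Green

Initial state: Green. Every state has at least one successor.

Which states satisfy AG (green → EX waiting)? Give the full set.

States satisfying green → EX waiting: {Green, Yellow, Red, Off, Flashing, RedYellow}.
States satisfying AG (green → EX waiting): {Green, Yellow, Red, Off, Flashing, RedYellow}.

{Green, Yellow, Red, Off, Flashing, RedYellow}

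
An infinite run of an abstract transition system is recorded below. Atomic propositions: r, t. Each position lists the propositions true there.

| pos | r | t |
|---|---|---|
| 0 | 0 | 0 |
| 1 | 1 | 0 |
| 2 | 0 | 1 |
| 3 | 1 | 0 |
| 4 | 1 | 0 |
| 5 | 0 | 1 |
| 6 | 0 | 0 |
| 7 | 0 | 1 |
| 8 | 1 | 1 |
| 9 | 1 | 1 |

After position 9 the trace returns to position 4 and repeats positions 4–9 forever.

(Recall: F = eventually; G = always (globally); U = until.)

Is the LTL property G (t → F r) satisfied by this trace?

Holds

t → F r holds at every position 0..9, and those are all positions ever visited, so G (t → F r) holds.
Positions where t holds: 2, 5, 7, 8, 9.
Check F r at each: 2→ok, 5→ok, 7→ok, 8→ok, 9→ok.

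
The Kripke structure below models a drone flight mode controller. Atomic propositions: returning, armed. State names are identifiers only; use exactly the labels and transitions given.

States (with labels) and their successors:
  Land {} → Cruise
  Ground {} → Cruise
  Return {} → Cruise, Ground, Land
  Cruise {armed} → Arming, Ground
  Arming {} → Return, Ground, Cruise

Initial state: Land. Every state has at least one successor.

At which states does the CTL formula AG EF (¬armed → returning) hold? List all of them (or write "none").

States satisfying EF (¬armed → returning): {Land, Ground, Return, Cruise, Arming}.
States satisfying AG EF (¬armed → returning): {Land, Ground, Return, Cruise, Arming}.

{Land, Ground, Return, Cruise, Arming}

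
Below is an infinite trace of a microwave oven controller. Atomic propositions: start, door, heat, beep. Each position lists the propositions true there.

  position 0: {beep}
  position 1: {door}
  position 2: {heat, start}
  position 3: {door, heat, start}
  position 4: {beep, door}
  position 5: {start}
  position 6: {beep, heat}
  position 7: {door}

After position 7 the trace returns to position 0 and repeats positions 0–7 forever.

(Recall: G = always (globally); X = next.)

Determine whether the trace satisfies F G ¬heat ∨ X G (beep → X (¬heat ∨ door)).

Yes

G ¬heat is false at every position 0..7, so it never becomes true and F G ¬heat fails.
The position after 0 is 1; G (beep → X (¬heat ∨ door)) is true there.
At position 0: F G ¬heat is false; X G (beep → X (¬heat ∨ door)) is true; so F G ¬heat ∨ X G (beep → X (¬heat ∨ door)) is true.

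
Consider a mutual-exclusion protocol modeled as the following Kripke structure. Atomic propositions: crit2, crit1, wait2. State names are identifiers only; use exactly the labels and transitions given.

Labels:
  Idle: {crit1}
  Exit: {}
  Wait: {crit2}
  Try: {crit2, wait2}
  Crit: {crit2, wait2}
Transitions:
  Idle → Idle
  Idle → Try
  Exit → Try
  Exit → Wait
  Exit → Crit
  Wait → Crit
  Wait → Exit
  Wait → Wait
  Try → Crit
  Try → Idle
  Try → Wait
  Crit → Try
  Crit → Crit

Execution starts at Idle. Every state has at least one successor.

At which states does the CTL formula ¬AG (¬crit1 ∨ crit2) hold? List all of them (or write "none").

{Idle, Exit, Wait, Try, Crit}

States satisfying ¬crit1 ∨ crit2: {Exit, Wait, Try, Crit}.
States satisfying AG (¬crit1 ∨ crit2): ∅.
States satisfying ¬AG (¬crit1 ∨ crit2): {Idle, Exit, Wait, Try, Crit}.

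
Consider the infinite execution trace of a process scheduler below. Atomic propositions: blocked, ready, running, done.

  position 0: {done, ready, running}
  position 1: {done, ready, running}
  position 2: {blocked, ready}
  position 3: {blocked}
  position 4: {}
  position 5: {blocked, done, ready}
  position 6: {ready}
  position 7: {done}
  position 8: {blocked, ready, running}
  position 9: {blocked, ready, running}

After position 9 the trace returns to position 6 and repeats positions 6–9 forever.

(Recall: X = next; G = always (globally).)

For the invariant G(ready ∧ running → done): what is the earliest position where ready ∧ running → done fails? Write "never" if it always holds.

8

Check ready ∧ running → done at each position in order: 0 ✓, 1 ✓, 2 ✓, 3 ✓, 4 ✓, 5 ✓, 6 ✓, 7 ✓.
At position 8 the labels are {blocked, ready, running}, so ready ∧ running → done is false there. This is the first violation.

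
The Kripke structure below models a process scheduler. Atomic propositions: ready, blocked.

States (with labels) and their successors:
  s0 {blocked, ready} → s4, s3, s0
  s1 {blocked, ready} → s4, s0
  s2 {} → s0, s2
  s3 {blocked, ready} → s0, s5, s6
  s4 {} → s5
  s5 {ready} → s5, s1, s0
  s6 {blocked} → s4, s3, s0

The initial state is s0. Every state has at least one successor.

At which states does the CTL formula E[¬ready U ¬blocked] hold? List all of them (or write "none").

States satisfying ¬ready: {s2, s4, s6}.
States satisfying ¬blocked: {s2, s4, s5}.
States satisfying E[¬ready U ¬blocked]: {s2, s4, s5, s6}.

{s2, s4, s5, s6}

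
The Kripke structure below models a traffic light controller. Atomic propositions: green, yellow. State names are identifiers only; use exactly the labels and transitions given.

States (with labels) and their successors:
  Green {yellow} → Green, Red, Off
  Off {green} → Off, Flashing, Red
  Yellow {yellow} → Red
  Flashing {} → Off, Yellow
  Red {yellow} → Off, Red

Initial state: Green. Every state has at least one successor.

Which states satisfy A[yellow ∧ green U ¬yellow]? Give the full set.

{Off, Flashing}

States satisfying yellow ∧ green: ∅.
States satisfying ¬yellow: {Off, Flashing}.
States satisfying A[yellow ∧ green U ¬yellow]: {Off, Flashing}.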